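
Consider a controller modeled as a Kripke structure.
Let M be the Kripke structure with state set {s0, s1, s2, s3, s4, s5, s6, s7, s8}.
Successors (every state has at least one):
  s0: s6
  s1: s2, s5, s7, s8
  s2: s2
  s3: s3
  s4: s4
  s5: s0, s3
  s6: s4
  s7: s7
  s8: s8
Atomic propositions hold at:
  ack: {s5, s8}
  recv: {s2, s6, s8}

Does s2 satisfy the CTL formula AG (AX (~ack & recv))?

Yes

Sat(~ack) = {s0, s1, s2, s3, s4, s6, s7}
Sat(~ack & recv) = {s2, s6}
Sat(AX (~ack & recv)) = {s : every successor in {s2, s6}} = {s0, s2}
AG (AX (~ack & recv)): greatest fixpoint, start Z0 = {s0, s2}, keep only states in Sat with every successor in Z. Z1 = {s2}; fixed.
Sat(AG (AX (~ack & recv))) = {s2}
s2 ∈ Sat(AG (AX (~ack & recv))) = {s2}, so the formula holds at s2.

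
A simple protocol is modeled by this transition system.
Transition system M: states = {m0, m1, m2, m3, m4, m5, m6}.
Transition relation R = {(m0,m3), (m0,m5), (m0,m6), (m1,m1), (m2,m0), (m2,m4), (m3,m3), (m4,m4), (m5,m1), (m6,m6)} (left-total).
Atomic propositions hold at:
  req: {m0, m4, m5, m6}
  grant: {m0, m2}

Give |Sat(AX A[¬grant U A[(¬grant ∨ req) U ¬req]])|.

3

Sat(¬grant) = {m1, m3, m4, m5, m6}
Sat(¬grant ∨ req) = {m0, m1, m3, m4, m5, m6}
Sat(¬req) = {m1, m2, m3}
A[(¬grant ∨ req) U ¬req]: least fixpoint, start Z0 = Sat(¬req) = {m1, m2, m3}, add states in Sat(¬grant ∨ req) with every successor in Z. Z1 = {m1, m2, m3, m5}; fixed.
Sat(A[(¬grant ∨ req) U ¬req]) = {m1, m2, m3, m5}
A[¬grant U A[(¬grant ∨ req) U ¬req]]: least fixpoint, start Z0 = Sat(A[(¬grant ∨ req) U ¬req]) = {m1, m2, m3, m5}, add states in Sat(¬grant) with every successor in Z. Already a fixed point.
Sat(A[¬grant U A[(¬grant ∨ req) U ¬req]]) = {m1, m2, m3, m5}
Sat(AX A[¬grant U A[(¬grant ∨ req) U ¬req]]) = {s : every successor in {m1, m2, m3, m5}} = {m1, m3, m5}
|Sat(AX A[¬grant U A[(¬grant ∨ req) U ¬req]])| = |{m1, m3, m5}| = 3.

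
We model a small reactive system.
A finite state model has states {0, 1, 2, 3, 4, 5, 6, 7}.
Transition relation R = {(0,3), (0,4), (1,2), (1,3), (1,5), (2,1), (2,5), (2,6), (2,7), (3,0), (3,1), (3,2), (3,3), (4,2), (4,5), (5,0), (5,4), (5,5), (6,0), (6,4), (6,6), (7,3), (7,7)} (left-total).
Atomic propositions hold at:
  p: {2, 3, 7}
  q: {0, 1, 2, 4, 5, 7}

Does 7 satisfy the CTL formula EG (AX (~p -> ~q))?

Yes

Sat(~p) = {0, 1, 4, 5, 6}
Sat(~q) = {3, 6}
Sat(~p -> ~q) = {2, 3, 6, 7}
Sat(AX (~p -> ~q)) = {s : every successor in {2, 3, 6, 7}} = {7}
EG (AX (~p -> ~q)): greatest fixpoint, start Z0 = {7}, keep only states in Sat with some successor in Z. Already a fixed point.
Sat(EG (AX (~p -> ~q))) = {7}
7 ∈ Sat(EG (AX (~p -> ~q))) = {7}, so the formula holds at 7.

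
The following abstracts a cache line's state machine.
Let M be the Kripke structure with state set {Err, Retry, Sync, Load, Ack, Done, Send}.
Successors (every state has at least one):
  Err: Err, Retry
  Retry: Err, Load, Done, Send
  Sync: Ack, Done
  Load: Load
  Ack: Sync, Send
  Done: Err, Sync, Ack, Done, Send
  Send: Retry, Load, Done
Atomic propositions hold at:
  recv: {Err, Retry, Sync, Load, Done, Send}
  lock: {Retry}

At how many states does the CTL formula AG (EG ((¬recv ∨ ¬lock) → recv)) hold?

1

Sat(¬recv) = {Ack}
Sat(¬lock) = {Err, Sync, Load, Ack, Done, Send}
Sat(¬recv ∨ ¬lock) = {Err, Sync, Load, Ack, Done, Send}
Sat((¬recv ∨ ¬lock) → recv) = {Err, Retry, Sync, Load, Done, Send}
EG ((¬recv ∨ ¬lock) → recv): greatest fixpoint, start Z0 = {Err, Retry, Sync, Load, Done, Send}, keep only states in Sat with some successor in Z. Already a fixed point.
Sat(EG ((¬recv ∨ ¬lock) → recv)) = {Err, Retry, Sync, Load, Done, Send}
AG (EG ((¬recv ∨ ¬lock) → recv)): greatest fixpoint, start Z0 = {Err, Retry, Sync, Load, Done, Send}, keep only states in Sat with every successor in Z. Z1 = {Err, Retry, Load, Send}; Z2 = {Err, Load}; Z3 = {Load}; fixed.
Sat(AG (EG ((¬recv ∨ ¬lock) → recv))) = {Load}
|Sat(AG (EG ((¬recv ∨ ¬lock) → recv)))| = |{Load}| = 1.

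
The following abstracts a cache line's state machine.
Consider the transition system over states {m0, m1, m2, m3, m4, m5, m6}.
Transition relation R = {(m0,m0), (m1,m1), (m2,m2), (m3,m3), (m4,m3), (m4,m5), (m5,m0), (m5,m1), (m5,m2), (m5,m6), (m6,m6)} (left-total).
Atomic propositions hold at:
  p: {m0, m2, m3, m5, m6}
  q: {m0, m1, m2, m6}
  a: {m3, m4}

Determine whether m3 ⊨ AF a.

AF a: least fixpoint, start Z0 = {m3, m4}, add states with every successor in Z. Already a fixed point.
Sat(AF a) = {m3, m4}
m3 ∈ Sat(AF a) = {m3, m4}, so the formula holds at m3.

Yes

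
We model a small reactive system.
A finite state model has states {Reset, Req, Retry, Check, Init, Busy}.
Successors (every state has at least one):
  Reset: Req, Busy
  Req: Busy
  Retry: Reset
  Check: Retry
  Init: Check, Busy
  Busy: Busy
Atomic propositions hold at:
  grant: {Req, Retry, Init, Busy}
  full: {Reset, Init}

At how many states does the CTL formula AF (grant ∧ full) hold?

Sat(grant ∧ full) = {Init}
AF (grant ∧ full): least fixpoint, start Z0 = {Init}, add states with every successor in Z. Already a fixed point.
Sat(AF (grant ∧ full)) = {Init}
|Sat(AF (grant ∧ full))| = |{Init}| = 1.

1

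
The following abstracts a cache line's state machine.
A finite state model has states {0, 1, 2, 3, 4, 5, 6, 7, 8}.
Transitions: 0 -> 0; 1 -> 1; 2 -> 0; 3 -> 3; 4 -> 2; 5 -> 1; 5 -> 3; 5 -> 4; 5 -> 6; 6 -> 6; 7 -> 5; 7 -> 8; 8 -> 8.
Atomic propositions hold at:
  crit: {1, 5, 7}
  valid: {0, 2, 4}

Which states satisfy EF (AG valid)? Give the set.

AG valid: greatest fixpoint, start Z0 = {0, 2, 4}, keep only states in Sat with every successor in Z. Already a fixed point.
Sat(AG valid) = {0, 2, 4}
EF (AG valid): least fixpoint, start Z0 = {0, 2, 4}, add states with some successor in Z. Z1 = {0, 2, 4, 5}; Z2 = {0, 2, 4, 5, 7}; fixed.
Sat(EF (AG valid)) = {0, 2, 4, 5, 7}

{0, 2, 4, 5, 7}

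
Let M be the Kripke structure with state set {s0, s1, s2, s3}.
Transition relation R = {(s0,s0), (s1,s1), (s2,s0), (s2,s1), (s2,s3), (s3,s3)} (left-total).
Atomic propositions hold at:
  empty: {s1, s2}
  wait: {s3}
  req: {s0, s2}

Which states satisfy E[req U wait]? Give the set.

{s2, s3}

E[req U wait]: least fixpoint, start Z0 = Sat(wait) = {s3}, add states in Sat(req) with some successor in Z. Z1 = {s2, s3}; fixed.
Sat(E[req U wait]) = {s2, s3}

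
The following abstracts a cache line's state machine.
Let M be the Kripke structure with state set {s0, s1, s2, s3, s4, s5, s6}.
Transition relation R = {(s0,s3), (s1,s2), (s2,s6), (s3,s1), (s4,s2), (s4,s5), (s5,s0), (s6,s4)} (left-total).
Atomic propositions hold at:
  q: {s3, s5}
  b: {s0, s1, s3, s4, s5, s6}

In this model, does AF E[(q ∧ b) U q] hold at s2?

No

Sat(q ∧ b) = {s3, s5}
E[(q ∧ b) U q]: least fixpoint, start Z0 = Sat(q) = {s3, s5}, add states in Sat(q ∧ b) with some successor in Z. Already a fixed point.
Sat(E[(q ∧ b) U q]) = {s3, s5}
AF E[(q ∧ b) U q]: least fixpoint, start Z0 = {s3, s5}, add states with every successor in Z. Z1 = {s0, s3, s5}; fixed.
Sat(AF E[(q ∧ b) U q]) = {s0, s3, s5}
s2 ∉ Sat(AF E[(q ∧ b) U q]) = {s0, s3, s5}, so the formula does not hold at s2.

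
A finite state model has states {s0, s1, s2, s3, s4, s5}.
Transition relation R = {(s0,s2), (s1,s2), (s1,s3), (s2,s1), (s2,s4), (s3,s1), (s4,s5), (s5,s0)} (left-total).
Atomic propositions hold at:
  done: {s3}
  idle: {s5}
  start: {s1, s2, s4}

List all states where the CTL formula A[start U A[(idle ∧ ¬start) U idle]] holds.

{s4, s5}

Sat(¬start) = {s0, s3, s5}
Sat(idle ∧ ¬start) = {s5}
A[(idle ∧ ¬start) U idle]: least fixpoint, start Z0 = Sat(idle) = {s5}, add states in Sat(idle ∧ ¬start) with every successor in Z. Already a fixed point.
Sat(A[(idle ∧ ¬start) U idle]) = {s5}
A[start U A[(idle ∧ ¬start) U idle]]: least fixpoint, start Z0 = Sat(A[(idle ∧ ¬start) U idle]) = {s5}, add states in Sat(start) with every successor in Z. Z1 = {s4, s5}; fixed.
Sat(A[start U A[(idle ∧ ¬start) U idle]]) = {s4, s5}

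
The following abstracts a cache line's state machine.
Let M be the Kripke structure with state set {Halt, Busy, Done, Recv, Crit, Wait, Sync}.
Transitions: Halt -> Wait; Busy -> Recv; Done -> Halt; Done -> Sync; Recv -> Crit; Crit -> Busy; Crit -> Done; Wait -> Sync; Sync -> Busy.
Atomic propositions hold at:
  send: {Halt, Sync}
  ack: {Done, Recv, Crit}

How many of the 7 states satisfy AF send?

4

AF send: least fixpoint, start Z0 = {Halt, Sync}, add states with every successor in Z. Z1 = {Halt, Done, Wait, Sync}; fixed.
Sat(AF send) = {Halt, Done, Wait, Sync}
|Sat(AF send)| = |{Halt, Done, Wait, Sync}| = 4.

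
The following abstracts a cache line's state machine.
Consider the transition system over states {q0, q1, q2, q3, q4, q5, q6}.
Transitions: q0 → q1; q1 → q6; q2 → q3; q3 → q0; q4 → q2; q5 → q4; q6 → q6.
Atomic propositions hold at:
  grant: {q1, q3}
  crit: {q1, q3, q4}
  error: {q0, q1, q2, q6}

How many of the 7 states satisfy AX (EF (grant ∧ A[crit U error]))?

A[crit U error]: least fixpoint, start Z0 = Sat(error) = {q0, q1, q2, q6}, add states in Sat(crit) with every successor in Z. Z1 = {q0, q1, q2, q3, q4, q6}; fixed.
Sat(A[crit U error]) = {q0, q1, q2, q3, q4, q6}
Sat(grant ∧ A[crit U error]) = {q1, q3}
EF (grant ∧ A[crit U error]): least fixpoint, start Z0 = {q1, q3}, add states with some successor in Z. Z1 = {q0, q1, q2, q3}; Z2 = {q0, q1, q2, q3, q4}; Z3 = {q0, q1, q2, q3, q4, q5}; fixed.
Sat(EF (grant ∧ A[crit U error])) = {q0, q1, q2, q3, q4, q5}
Sat(AX (EF (grant ∧ A[crit U error]))) = {s : every successor in {q0, q1, q2, q3, q4, q5}} = {q0, q2, q3, q4, q5}
|Sat(AX (EF (grant ∧ A[crit U error])))| = |{q0, q2, q3, q4, q5}| = 5.

5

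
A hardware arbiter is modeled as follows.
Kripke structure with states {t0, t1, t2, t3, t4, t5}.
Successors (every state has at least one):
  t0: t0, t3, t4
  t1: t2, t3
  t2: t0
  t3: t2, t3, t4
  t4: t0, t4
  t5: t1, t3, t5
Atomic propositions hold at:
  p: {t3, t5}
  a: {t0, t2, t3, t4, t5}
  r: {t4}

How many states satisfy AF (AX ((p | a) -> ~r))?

3

Sat(p | a) = {t0, t2, t3, t4, t5}
Sat(~r) = {t0, t1, t2, t3, t5}
Sat((p | a) -> ~r) = {t0, t1, t2, t3, t5}
Sat(AX ((p | a) -> ~r)) = {s : every successor in {t0, t1, t2, t3, t5}} = {t1, t2, t5}
AF (AX ((p | a) -> ~r)): least fixpoint, start Z0 = {t1, t2, t5}, add states with every successor in Z. Already a fixed point.
Sat(AF (AX ((p | a) -> ~r))) = {t1, t2, t5}
|Sat(AF (AX ((p | a) -> ~r)))| = |{t1, t2, t5}| = 3.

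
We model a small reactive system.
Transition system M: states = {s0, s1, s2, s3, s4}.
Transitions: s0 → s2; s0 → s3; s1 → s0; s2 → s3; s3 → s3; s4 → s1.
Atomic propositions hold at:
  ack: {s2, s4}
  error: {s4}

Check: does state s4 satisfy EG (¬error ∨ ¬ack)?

Sat(¬error) = {s0, s1, s2, s3}
Sat(¬ack) = {s0, s1, s3}
Sat(¬error ∨ ¬ack) = {s0, s1, s2, s3}
EG (¬error ∨ ¬ack): greatest fixpoint, start Z0 = {s0, s1, s2, s3}, keep only states in Sat with some successor in Z. Already a fixed point.
Sat(EG (¬error ∨ ¬ack)) = {s0, s1, s2, s3}
s4 ∉ Sat(EG (¬error ∨ ¬ack)) = {s0, s1, s2, s3}, so the formula does not hold at s4.

No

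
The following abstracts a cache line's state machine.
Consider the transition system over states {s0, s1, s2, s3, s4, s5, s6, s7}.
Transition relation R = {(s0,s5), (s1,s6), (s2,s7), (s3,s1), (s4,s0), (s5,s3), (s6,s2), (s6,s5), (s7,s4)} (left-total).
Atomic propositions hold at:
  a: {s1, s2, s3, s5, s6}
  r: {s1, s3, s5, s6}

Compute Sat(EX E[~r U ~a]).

Sat(~r) = {s0, s2, s4, s7}
Sat(~a) = {s0, s4, s7}
E[~r U ~a]: least fixpoint, start Z0 = Sat(~a) = {s0, s4, s7}, add states in Sat(~r) with some successor in Z. Z1 = {s0, s2, s4, s7}; fixed.
Sat(E[~r U ~a]) = {s0, s2, s4, s7}
Sat(EX E[~r U ~a]) = {s : some successor in {s0, s2, s4, s7}} = {s2, s4, s6, s7}

{s2, s4, s6, s7}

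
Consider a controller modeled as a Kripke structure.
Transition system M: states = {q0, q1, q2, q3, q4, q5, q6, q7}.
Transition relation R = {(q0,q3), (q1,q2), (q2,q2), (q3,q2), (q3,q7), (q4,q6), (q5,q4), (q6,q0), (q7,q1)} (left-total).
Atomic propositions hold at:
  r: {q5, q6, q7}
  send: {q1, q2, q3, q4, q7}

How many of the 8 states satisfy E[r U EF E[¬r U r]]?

6

Sat(¬r) = {q0, q1, q2, q3, q4}
E[¬r U r]: least fixpoint, start Z0 = Sat(r) = {q5, q6, q7}, add states in Sat(¬r) with some successor in Z. Z1 = {q3, q4, q5, q6, q7}; Z2 = {q0, q3, q4, q5, q6, q7}; fixed.
Sat(E[¬r U r]) = {q0, q3, q4, q5, q6, q7}
EF E[¬r U r]: least fixpoint, start Z0 = {q0, q3, q4, q5, q6, q7}, add states with some successor in Z. Already a fixed point.
Sat(EF E[¬r U r]) = {q0, q3, q4, q5, q6, q7}
E[r U EF E[¬r U r]]: least fixpoint, start Z0 = Sat(EF E[¬r U r]) = {q0, q3, q4, q5, q6, q7}, add states in Sat(r) with some successor in Z. Already a fixed point.
Sat(E[r U EF E[¬r U r]]) = {q0, q3, q4, q5, q6, q7}
|Sat(E[r U EF E[¬r U r]])| = |{q0, q3, q4, q5, q6, q7}| = 6.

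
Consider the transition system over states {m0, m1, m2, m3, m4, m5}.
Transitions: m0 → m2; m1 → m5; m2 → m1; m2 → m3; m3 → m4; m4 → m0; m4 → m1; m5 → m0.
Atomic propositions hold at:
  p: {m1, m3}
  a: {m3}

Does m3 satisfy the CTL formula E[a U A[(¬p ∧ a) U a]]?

Sat(¬p) = {m0, m2, m4, m5}
Sat(¬p ∧ a) = ∅
A[(¬p ∧ a) U a]: least fixpoint, start Z0 = Sat(a) = {m3}, add states in Sat(¬p ∧ a) with every successor in Z. Already a fixed point.
Sat(A[(¬p ∧ a) U a]) = {m3}
E[a U A[(¬p ∧ a) U a]]: least fixpoint, start Z0 = Sat(A[(¬p ∧ a) U a]) = {m3}, add states in Sat(a) with some successor in Z. Already a fixed point.
Sat(E[a U A[(¬p ∧ a) U a]]) = {m3}
m3 ∈ Sat(E[a U A[(¬p ∧ a) U a]]) = {m3}, so the formula holds at m3.

Yes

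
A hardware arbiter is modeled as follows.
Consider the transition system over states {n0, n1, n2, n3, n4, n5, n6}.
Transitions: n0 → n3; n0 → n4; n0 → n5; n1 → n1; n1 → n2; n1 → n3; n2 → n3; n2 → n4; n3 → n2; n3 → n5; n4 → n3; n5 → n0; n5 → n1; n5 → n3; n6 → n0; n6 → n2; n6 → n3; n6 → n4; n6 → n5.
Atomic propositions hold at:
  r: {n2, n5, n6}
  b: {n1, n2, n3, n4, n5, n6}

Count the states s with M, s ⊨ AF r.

AF r: least fixpoint, start Z0 = {n2, n5, n6}, add states with every successor in Z. Z1 = {n2, n3, n5, n6}; Z2 = {n2, n3, n4, n5, n6}; Z3 = {n0, n2, n3, n4, n5, n6}; fixed.
Sat(AF r) = {n0, n2, n3, n4, n5, n6}
|Sat(AF r)| = |{n0, n2, n3, n4, n5, n6}| = 6.

6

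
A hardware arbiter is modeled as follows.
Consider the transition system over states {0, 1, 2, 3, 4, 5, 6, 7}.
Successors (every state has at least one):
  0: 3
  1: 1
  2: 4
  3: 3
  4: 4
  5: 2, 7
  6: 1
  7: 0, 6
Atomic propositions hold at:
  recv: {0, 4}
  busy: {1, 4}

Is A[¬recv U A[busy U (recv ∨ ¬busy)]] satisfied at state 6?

Yes

Sat(¬recv) = {1, 2, 3, 5, 6, 7}
Sat(¬busy) = {0, 2, 3, 5, 6, 7}
Sat(recv ∨ ¬busy) = {0, 2, 3, 4, 5, 6, 7}
A[busy U (recv ∨ ¬busy)]: least fixpoint, start Z0 = Sat((recv ∨ ¬busy)) = {0, 2, 3, 4, 5, 6, 7}, add states in Sat(busy) with every successor in Z. Already a fixed point.
Sat(A[busy U (recv ∨ ¬busy)]) = {0, 2, 3, 4, 5, 6, 7}
A[¬recv U A[busy U (recv ∨ ¬busy)]]: least fixpoint, start Z0 = Sat(A[busy U (recv ∨ ¬busy)]) = {0, 2, 3, 4, 5, 6, 7}, add states in Sat(¬recv) with every successor in Z. Already a fixed point.
Sat(A[¬recv U A[busy U (recv ∨ ¬busy)]]) = {0, 2, 3, 4, 5, 6, 7}
6 ∈ Sat(A[¬recv U A[busy U (recv ∨ ¬busy)]]) = {0, 2, 3, 4, 5, 6, 7}, so the formula holds at 6.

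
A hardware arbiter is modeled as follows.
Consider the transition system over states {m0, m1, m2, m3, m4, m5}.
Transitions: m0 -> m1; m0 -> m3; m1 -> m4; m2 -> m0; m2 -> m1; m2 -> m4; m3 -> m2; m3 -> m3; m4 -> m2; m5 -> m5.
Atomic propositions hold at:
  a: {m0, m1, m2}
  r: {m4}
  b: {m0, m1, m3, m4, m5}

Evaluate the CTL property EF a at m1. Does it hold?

EF a: least fixpoint, start Z0 = {m0, m1, m2}, add states with some successor in Z. Z1 = {m0, m1, m2, m3, m4}; fixed.
Sat(EF a) = {m0, m1, m2, m3, m4}
m1 ∈ Sat(EF a) = {m0, m1, m2, m3, m4}, so the formula holds at m1.

Yes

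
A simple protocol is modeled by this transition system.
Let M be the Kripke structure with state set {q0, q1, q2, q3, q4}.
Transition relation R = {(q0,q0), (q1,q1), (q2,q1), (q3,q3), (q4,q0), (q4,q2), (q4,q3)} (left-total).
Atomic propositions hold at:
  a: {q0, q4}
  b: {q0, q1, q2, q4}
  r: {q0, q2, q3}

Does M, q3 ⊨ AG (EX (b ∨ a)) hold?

Sat(b ∨ a) = {q0, q1, q2, q4}
Sat(EX (b ∨ a)) = {s : some successor in {q0, q1, q2, q4}} = {q0, q1, q2, q4}
AG (EX (b ∨ a)): greatest fixpoint, start Z0 = {q0, q1, q2, q4}, keep only states in Sat with every successor in Z. Z1 = {q0, q1, q2}; fixed.
Sat(AG (EX (b ∨ a))) = {q0, q1, q2}
q3 ∉ Sat(AG (EX (b ∨ a))) = {q0, q1, q2}, so the formula does not hold at q3.

No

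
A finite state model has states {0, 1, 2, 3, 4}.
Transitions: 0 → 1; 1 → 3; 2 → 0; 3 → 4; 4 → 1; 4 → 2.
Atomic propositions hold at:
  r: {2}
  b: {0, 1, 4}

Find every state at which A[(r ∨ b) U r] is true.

{2}

Sat(r ∨ b) = {0, 1, 2, 4}
A[(r ∨ b) U r]: least fixpoint, start Z0 = Sat(r) = {2}, add states in Sat(r ∨ b) with every successor in Z. Already a fixed point.
Sat(A[(r ∨ b) U r]) = {2}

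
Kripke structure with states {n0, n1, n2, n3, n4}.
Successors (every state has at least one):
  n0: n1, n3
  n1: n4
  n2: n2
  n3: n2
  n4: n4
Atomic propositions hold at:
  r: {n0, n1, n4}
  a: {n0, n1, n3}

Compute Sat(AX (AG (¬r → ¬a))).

{n1, n2, n3, n4}

Sat(¬r) = {n2, n3}
Sat(¬a) = {n2, n4}
Sat(¬r → ¬a) = {n0, n1, n2, n4}
AG (¬r → ¬a): greatest fixpoint, start Z0 = {n0, n1, n2, n4}, keep only states in Sat with every successor in Z. Z1 = {n1, n2, n4}; fixed.
Sat(AG (¬r → ¬a)) = {n1, n2, n4}
Sat(AX (AG (¬r → ¬a))) = {s : every successor in {n1, n2, n4}} = {n1, n2, n3, n4}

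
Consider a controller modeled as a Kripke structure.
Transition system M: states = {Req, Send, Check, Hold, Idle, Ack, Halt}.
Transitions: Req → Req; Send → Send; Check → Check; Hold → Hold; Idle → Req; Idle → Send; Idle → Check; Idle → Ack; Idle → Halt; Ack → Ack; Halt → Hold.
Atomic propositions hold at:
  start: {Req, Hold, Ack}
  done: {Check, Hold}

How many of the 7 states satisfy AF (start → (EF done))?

5

EF done: least fixpoint, start Z0 = {Check, Hold}, add states with some successor in Z. Z1 = {Check, Hold, Idle, Halt}; fixed.
Sat(EF done) = {Check, Hold, Idle, Halt}
Sat(start → (EF done)) = {Send, Check, Hold, Idle, Halt}
AF (start → (EF done)): least fixpoint, start Z0 = {Send, Check, Hold, Idle, Halt}, add states with every successor in Z. Already a fixed point.
Sat(AF (start → (EF done))) = {Send, Check, Hold, Idle, Halt}
|Sat(AF (start → (EF done)))| = |{Send, Check, Hold, Idle, Halt}| = 5.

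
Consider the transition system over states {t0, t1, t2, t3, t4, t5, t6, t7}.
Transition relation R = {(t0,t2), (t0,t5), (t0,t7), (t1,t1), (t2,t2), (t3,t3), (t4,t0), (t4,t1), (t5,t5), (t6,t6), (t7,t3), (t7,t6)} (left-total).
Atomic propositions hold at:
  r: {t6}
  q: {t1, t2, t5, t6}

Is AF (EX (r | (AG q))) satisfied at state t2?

Yes

AG q: greatest fixpoint, start Z0 = {t1, t2, t5, t6}, keep only states in Sat with every successor in Z. Already a fixed point.
Sat(AG q) = {t1, t2, t5, t6}
Sat(r | (AG q)) = {t1, t2, t5, t6}
Sat(EX (r | (AG q))) = {s : some successor in {t1, t2, t5, t6}} = {t0, t1, t2, t4, t5, t6, t7}
AF (EX (r | (AG q))): least fixpoint, start Z0 = {t0, t1, t2, t4, t5, t6, t7}, add states with every successor in Z. Already a fixed point.
Sat(AF (EX (r | (AG q)))) = {t0, t1, t2, t4, t5, t6, t7}
t2 ∈ Sat(AF (EX (r | (AG q)))) = {t0, t1, t2, t4, t5, t6, t7}, so the formula holds at t2.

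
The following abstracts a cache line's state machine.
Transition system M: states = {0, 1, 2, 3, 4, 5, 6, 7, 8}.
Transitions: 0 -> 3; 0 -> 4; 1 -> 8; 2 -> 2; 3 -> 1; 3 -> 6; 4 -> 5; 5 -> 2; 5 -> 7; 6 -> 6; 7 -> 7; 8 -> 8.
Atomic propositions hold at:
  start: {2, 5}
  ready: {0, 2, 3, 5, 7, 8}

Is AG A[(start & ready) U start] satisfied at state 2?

Yes

Sat(start & ready) = {2, 5}
A[(start & ready) U start]: least fixpoint, start Z0 = Sat(start) = {2, 5}, add states in Sat(start & ready) with every successor in Z. Already a fixed point.
Sat(A[(start & ready) U start]) = {2, 5}
AG A[(start & ready) U start]: greatest fixpoint, start Z0 = {2, 5}, keep only states in Sat with every successor in Z. Z1 = {2}; fixed.
Sat(AG A[(start & ready) U start]) = {2}
2 ∈ Sat(AG A[(start & ready) U start]) = {2}, so the formula holds at 2.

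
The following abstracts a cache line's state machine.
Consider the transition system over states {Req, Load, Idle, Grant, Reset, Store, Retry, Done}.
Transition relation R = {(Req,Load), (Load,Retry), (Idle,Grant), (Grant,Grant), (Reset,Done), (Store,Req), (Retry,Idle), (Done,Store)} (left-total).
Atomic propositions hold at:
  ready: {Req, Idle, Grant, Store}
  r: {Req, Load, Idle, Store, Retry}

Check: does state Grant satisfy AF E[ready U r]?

No

E[ready U r]: least fixpoint, start Z0 = Sat(r) = {Req, Load, Idle, Store, Retry}, add states in Sat(ready) with some successor in Z. Already a fixed point.
Sat(E[ready U r]) = {Req, Load, Idle, Store, Retry}
AF E[ready U r]: least fixpoint, start Z0 = {Req, Load, Idle, Store, Retry}, add states with every successor in Z. Z1 = {Req, Load, Idle, Store, Retry, Done}; Z2 = {Req, Load, Idle, Reset, Store, Retry, Done}; fixed.
Sat(AF E[ready U r]) = {Req, Load, Idle, Reset, Store, Retry, Done}
Grant ∉ Sat(AF E[ready U r]) = {Req, Load, Idle, Reset, Store, Retry, Done}, so the formula does not hold at Grant.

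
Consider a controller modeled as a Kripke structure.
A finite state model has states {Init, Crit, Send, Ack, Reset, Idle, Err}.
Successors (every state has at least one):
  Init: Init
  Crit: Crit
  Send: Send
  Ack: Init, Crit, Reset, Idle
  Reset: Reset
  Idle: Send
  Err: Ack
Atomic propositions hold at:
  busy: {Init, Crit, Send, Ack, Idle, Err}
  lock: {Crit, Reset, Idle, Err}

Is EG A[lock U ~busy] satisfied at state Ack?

Sat(~busy) = {Reset}
A[lock U ~busy]: least fixpoint, start Z0 = Sat(~busy) = {Reset}, add states in Sat(lock) with every successor in Z. Already a fixed point.
Sat(A[lock U ~busy]) = {Reset}
EG A[lock U ~busy]: greatest fixpoint, start Z0 = {Reset}, keep only states in Sat with some successor in Z. Already a fixed point.
Sat(EG A[lock U ~busy]) = {Reset}
Ack ∉ Sat(EG A[lock U ~busy]) = {Reset}, so the formula does not hold at Ack.

No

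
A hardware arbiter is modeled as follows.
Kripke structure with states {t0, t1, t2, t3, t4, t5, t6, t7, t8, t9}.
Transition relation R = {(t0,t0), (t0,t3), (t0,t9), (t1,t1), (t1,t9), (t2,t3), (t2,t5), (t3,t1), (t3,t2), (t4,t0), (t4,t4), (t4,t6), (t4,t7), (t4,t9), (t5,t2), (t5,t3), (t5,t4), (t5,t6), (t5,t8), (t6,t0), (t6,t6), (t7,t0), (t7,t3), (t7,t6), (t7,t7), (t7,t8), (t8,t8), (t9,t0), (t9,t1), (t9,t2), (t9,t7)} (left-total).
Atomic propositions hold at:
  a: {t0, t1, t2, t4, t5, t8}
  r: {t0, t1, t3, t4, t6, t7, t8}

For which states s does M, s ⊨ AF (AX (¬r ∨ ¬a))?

Sat(¬r) = {t2, t5, t9}
Sat(¬a) = {t3, t6, t7, t9}
Sat(¬r ∨ ¬a) = {t2, t3, t5, t6, t7, t9}
Sat(AX (¬r ∨ ¬a)) = {s : every successor in {t2, t3, t5, t6, t7, t9}} = {t2}
AF (AX (¬r ∨ ¬a)): least fixpoint, start Z0 = {t2}, add states with every successor in Z. Already a fixed point.
Sat(AF (AX (¬r ∨ ¬a))) = {t2}

{t2}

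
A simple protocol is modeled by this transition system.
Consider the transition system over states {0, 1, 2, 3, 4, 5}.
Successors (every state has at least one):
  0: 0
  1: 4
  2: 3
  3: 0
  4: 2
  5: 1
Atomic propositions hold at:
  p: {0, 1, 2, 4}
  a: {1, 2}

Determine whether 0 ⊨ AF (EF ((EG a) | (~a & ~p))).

EG a: greatest fixpoint, start Z0 = {1, 2}, keep only states in Sat with some successor in Z. Z1 = ∅; fixed.
Sat(EG a) = ∅
Sat(~a) = {0, 3, 4, 5}
Sat(~p) = {3, 5}
Sat(~a & ~p) = {3, 5}
Sat((EG a) | (~a & ~p)) = {3, 5}
EF ((EG a) | (~a & ~p)): least fixpoint, start Z0 = {3, 5}, add states with some successor in Z. Z1 = {2, 3, 5}; Z2 = {2, 3, 4, 5}; Z3 = {1, 2, 3, 4, 5}; fixed.
Sat(EF ((EG a) | (~a & ~p))) = {1, 2, 3, 4, 5}
AF (EF ((EG a) | (~a & ~p))): least fixpoint, start Z0 = {1, 2, 3, 4, 5}, add states with every successor in Z. Already a fixed point.
Sat(AF (EF ((EG a) | (~a & ~p)))) = {1, 2, 3, 4, 5}
0 ∉ Sat(AF (EF ((EG a) | (~a & ~p)))) = {1, 2, 3, 4, 5}, so the formula does not hold at 0.

No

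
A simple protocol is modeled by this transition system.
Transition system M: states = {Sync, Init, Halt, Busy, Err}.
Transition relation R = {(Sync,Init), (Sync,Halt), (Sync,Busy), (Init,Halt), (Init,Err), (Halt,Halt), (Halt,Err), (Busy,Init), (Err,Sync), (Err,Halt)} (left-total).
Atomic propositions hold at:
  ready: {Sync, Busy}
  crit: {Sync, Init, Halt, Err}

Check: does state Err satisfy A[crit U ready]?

A[crit U ready]: least fixpoint, start Z0 = Sat(ready) = {Sync, Busy}, add states in Sat(crit) with every successor in Z. Already a fixed point.
Sat(A[crit U ready]) = {Sync, Busy}
Err ∉ Sat(A[crit U ready]) = {Sync, Busy}, so the formula does not hold at Err.

No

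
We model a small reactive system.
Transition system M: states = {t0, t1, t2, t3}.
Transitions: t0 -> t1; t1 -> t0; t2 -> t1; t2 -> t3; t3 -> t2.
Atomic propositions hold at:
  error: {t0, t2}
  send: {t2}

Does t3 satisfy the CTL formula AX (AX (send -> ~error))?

Sat(~error) = {t1, t3}
Sat(send -> ~error) = {t0, t1, t3}
Sat(AX (send -> ~error)) = {s : every successor in {t0, t1, t3}} = {t0, t1, t2}
Sat(AX (AX (send -> ~error))) = {s : every successor in {t0, t1, t2}} = {t0, t1, t3}
t3 ∈ Sat(AX (AX (send -> ~error))) = {t0, t1, t3}, so the formula holds at t3.

Yes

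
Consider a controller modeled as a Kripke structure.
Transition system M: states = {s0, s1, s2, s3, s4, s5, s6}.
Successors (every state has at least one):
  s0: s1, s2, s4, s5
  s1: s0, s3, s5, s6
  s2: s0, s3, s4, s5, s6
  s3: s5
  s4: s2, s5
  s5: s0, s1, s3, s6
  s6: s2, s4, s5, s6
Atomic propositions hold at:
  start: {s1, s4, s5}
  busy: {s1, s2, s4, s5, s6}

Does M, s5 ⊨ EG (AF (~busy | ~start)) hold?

Sat(~busy) = {s0, s3}
Sat(~start) = {s0, s2, s3, s6}
Sat(~busy | ~start) = {s0, s2, s3, s6}
AF (~busy | ~start): least fixpoint, start Z0 = {s0, s2, s3, s6}, add states with every successor in Z. Already a fixed point.
Sat(AF (~busy | ~start)) = {s0, s2, s3, s6}
EG (AF (~busy | ~start)): greatest fixpoint, start Z0 = {s0, s2, s3, s6}, keep only states in Sat with some successor in Z. Z1 = {s0, s2, s6}; fixed.
Sat(EG (AF (~busy | ~start))) = {s0, s2, s6}
s5 ∉ Sat(EG (AF (~busy | ~start))) = {s0, s2, s6}, so the formula does not hold at s5.

No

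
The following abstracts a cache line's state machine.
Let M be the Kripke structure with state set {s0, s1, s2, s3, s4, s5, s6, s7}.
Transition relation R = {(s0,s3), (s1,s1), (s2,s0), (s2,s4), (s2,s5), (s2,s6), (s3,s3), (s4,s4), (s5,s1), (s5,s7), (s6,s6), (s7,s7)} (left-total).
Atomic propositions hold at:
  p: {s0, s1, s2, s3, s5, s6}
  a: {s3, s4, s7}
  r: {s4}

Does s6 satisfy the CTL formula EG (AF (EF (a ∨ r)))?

Sat(a ∨ r) = {s3, s4, s7}
EF (a ∨ r): least fixpoint, start Z0 = {s3, s4, s7}, add states with some successor in Z. Z1 = {s0, s2, s3, s4, s5, s7}; fixed.
Sat(EF (a ∨ r)) = {s0, s2, s3, s4, s5, s7}
AF (EF (a ∨ r)): least fixpoint, start Z0 = {s0, s2, s3, s4, s5, s7}, add states with every successor in Z. Already a fixed point.
Sat(AF (EF (a ∨ r))) = {s0, s2, s3, s4, s5, s7}
EG (AF (EF (a ∨ r))): greatest fixpoint, start Z0 = {s0, s2, s3, s4, s5, s7}, keep only states in Sat with some successor in Z. Already a fixed point.
Sat(EG (AF (EF (a ∨ r)))) = {s0, s2, s3, s4, s5, s7}
s6 ∉ Sat(EG (AF (EF (a ∨ r)))) = {s0, s2, s3, s4, s5, s7}, so the formula does not hold at s6.

No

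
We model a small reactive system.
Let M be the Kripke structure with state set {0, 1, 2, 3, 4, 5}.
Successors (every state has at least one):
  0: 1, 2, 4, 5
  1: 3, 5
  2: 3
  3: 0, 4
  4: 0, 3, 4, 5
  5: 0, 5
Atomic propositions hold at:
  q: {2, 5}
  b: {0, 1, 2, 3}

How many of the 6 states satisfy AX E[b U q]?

3

E[b U q]: least fixpoint, start Z0 = Sat(q) = {2, 5}, add states in Sat(b) with some successor in Z. Z1 = {0, 1, 2, 5}; Z2 = {0, 1, 2, 3, 5}; fixed.
Sat(E[b U q]) = {0, 1, 2, 3, 5}
Sat(AX E[b U q]) = {s : every successor in {0, 1, 2, 3, 5}} = {1, 2, 5}
|Sat(AX E[b U q])| = |{1, 2, 5}| = 3.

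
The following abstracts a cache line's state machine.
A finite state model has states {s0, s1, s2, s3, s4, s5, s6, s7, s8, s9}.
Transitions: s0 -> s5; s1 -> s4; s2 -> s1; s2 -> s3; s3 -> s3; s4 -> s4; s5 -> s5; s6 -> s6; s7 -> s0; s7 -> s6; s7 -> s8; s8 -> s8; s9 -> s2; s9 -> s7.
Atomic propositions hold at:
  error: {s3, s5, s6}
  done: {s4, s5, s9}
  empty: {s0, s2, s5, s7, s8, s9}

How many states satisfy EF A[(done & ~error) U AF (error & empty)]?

4

Sat(~error) = {s0, s1, s2, s4, s7, s8, s9}
Sat(done & ~error) = {s4, s9}
Sat(error & empty) = {s5}
AF (error & empty): least fixpoint, start Z0 = {s5}, add states with every successor in Z. Z1 = {s0, s5}; fixed.
Sat(AF (error & empty)) = {s0, s5}
A[(done & ~error) U AF (error & empty)]: least fixpoint, start Z0 = Sat(AF (error & empty)) = {s0, s5}, add states in Sat(done & ~error) with every successor in Z. Already a fixed point.
Sat(A[(done & ~error) U AF (error & empty)]) = {s0, s5}
EF A[(done & ~error) U AF (error & empty)]: least fixpoint, start Z0 = {s0, s5}, add states with some successor in Z. Z1 = {s0, s5, s7}; Z2 = {s0, s5, s7, s9}; fixed.
Sat(EF A[(done & ~error) U AF (error & empty)]) = {s0, s5, s7, s9}
|Sat(EF A[(done & ~error) U AF (error & empty)])| = |{s0, s5, s7, s9}| = 4.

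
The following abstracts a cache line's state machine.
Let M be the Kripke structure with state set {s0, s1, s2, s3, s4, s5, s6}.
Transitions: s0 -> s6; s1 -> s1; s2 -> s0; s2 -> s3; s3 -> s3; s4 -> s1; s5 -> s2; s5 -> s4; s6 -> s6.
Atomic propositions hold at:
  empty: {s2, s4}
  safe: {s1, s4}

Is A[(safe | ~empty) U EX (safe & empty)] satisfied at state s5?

Yes

Sat(~empty) = {s0, s1, s3, s5, s6}
Sat(safe | ~empty) = {s0, s1, s3, s4, s5, s6}
Sat(safe & empty) = {s4}
Sat(EX (safe & empty)) = {s : some successor in {s4}} = {s5}
A[(safe | ~empty) U EX (safe & empty)]: least fixpoint, start Z0 = Sat(EX (safe & empty)) = {s5}, add states in Sat(safe | ~empty) with every successor in Z. Already a fixed point.
Sat(A[(safe | ~empty) U EX (safe & empty)]) = {s5}
s5 ∈ Sat(A[(safe | ~empty) U EX (safe & empty)]) = {s5}, so the formula holds at s5.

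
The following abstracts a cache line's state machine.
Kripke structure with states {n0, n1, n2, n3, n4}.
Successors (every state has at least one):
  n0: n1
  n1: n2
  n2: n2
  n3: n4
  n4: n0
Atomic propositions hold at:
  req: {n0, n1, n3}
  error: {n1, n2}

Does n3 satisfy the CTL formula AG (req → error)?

Sat(req → error) = {n1, n2, n4}
AG (req → error): greatest fixpoint, start Z0 = {n1, n2, n4}, keep only states in Sat with every successor in Z. Z1 = {n1, n2}; fixed.
Sat(AG (req → error)) = {n1, n2}
n3 ∉ Sat(AG (req → error)) = {n1, n2}, so the formula does not hold at n3.

No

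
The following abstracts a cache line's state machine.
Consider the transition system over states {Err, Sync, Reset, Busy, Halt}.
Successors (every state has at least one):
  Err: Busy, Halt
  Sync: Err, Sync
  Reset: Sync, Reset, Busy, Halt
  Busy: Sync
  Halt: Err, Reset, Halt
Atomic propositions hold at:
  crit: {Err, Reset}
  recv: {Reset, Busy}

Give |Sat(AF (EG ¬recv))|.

4

Sat(¬recv) = {Err, Sync, Halt}
EG ¬recv: greatest fixpoint, start Z0 = {Err, Sync, Halt}, keep only states in Sat with some successor in Z. Already a fixed point.
Sat(EG ¬recv) = {Err, Sync, Halt}
AF (EG ¬recv): least fixpoint, start Z0 = {Err, Sync, Halt}, add states with every successor in Z. Z1 = {Err, Sync, Busy, Halt}; fixed.
Sat(AF (EG ¬recv)) = {Err, Sync, Busy, Halt}
|Sat(AF (EG ¬recv))| = |{Err, Sync, Busy, Halt}| = 4.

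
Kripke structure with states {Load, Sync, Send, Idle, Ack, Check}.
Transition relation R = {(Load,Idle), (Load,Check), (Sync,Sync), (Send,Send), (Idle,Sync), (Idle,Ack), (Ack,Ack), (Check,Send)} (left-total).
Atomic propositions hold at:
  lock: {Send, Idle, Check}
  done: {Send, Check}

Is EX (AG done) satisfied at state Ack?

AG done: greatest fixpoint, start Z0 = {Send, Check}, keep only states in Sat with every successor in Z. Already a fixed point.
Sat(AG done) = {Send, Check}
Sat(EX (AG done)) = {s : some successor in {Send, Check}} = {Load, Send, Check}
Ack ∉ Sat(EX (AG done)) = {Load, Send, Check}, so the formula does not hold at Ack.

No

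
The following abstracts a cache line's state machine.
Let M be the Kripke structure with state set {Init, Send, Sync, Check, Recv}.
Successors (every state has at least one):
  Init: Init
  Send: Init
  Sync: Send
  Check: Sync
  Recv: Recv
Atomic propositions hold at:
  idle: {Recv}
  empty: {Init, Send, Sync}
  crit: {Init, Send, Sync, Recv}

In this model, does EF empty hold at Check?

Yes

EF empty: least fixpoint, start Z0 = {Init, Send, Sync}, add states with some successor in Z. Z1 = {Init, Send, Sync, Check}; fixed.
Sat(EF empty) = {Init, Send, Sync, Check}
Check ∈ Sat(EF empty) = {Init, Send, Sync, Check}, so the formula holds at Check.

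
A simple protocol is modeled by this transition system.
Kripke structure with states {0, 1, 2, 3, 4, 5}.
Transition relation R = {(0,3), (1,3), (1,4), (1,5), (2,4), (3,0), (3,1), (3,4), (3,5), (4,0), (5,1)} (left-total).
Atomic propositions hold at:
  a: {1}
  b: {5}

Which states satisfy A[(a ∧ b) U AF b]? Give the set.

{5}

Sat(a ∧ b) = ∅
AF b: least fixpoint, start Z0 = {5}, add states with every successor in Z. Already a fixed point.
Sat(AF b) = {5}
A[(a ∧ b) U AF b]: least fixpoint, start Z0 = Sat(AF b) = {5}, add states in Sat(a ∧ b) with every successor in Z. Already a fixed point.
Sat(A[(a ∧ b) U AF b]) = {5}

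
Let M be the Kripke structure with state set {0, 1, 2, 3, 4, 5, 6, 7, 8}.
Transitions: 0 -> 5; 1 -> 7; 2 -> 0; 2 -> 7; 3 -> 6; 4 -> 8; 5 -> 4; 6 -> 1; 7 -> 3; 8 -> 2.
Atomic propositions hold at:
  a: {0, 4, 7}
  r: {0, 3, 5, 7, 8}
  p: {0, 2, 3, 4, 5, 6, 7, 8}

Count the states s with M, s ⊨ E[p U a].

6

E[p U a]: least fixpoint, start Z0 = Sat(a) = {0, 4, 7}, add states in Sat(p) with some successor in Z. Z1 = {0, 2, 4, 5, 7}; Z2 = {0, 2, 4, 5, 7, 8}; fixed.
Sat(E[p U a]) = {0, 2, 4, 5, 7, 8}
|Sat(E[p U a])| = |{0, 2, 4, 5, 7, 8}| = 6.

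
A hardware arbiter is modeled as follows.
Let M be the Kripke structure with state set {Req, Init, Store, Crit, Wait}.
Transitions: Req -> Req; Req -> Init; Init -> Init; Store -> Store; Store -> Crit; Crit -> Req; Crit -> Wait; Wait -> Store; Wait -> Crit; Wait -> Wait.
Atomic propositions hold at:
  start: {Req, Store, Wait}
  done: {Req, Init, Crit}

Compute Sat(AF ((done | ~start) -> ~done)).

{Store, Wait}

Sat(~start) = {Init, Crit}
Sat(done | ~start) = {Req, Init, Crit}
Sat(~done) = {Store, Wait}
Sat((done | ~start) -> ~done) = {Store, Wait}
AF ((done | ~start) -> ~done): least fixpoint, start Z0 = {Store, Wait}, add states with every successor in Z. Already a fixed point.
Sat(AF ((done | ~start) -> ~done)) = {Store, Wait}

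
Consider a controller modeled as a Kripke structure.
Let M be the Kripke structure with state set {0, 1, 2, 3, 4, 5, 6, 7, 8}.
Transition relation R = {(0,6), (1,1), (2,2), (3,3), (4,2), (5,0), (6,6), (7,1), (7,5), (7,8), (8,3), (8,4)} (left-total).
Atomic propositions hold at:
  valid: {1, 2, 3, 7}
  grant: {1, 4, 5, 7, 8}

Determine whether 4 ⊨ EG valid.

No

EG valid: greatest fixpoint, start Z0 = {1, 2, 3, 7}, keep only states in Sat with some successor in Z. Already a fixed point.
Sat(EG valid) = {1, 2, 3, 7}
4 ∉ Sat(EG valid) = {1, 2, 3, 7}, so the formula does not hold at 4.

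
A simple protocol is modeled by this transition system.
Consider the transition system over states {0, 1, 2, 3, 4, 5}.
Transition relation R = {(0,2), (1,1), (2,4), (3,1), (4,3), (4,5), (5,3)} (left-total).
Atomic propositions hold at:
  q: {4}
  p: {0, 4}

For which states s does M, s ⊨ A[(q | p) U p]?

{0, 4}

Sat(q | p) = {0, 4}
A[(q | p) U p]: least fixpoint, start Z0 = Sat(p) = {0, 4}, add states in Sat(q | p) with every successor in Z. Already a fixed point.
Sat(A[(q | p) U p]) = {0, 4}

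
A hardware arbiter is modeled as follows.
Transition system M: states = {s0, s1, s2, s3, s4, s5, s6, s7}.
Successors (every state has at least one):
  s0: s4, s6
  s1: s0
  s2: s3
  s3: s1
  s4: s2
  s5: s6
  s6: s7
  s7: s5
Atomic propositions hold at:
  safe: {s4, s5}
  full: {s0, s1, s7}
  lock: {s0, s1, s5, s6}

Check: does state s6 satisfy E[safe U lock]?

Yes

E[safe U lock]: least fixpoint, start Z0 = Sat(lock) = {s0, s1, s5, s6}, add states in Sat(safe) with some successor in Z. Already a fixed point.
Sat(E[safe U lock]) = {s0, s1, s5, s6}
s6 ∈ Sat(E[safe U lock]) = {s0, s1, s5, s6}, so the formula holds at s6.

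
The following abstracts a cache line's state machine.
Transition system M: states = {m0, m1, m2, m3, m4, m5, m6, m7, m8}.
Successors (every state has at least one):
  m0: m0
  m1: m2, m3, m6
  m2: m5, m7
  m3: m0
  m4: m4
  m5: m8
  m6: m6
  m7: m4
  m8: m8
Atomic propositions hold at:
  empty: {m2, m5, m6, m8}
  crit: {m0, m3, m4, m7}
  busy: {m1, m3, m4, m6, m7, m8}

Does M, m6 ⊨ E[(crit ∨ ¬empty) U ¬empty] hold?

No

Sat(¬empty) = {m0, m1, m3, m4, m7}
Sat(crit ∨ ¬empty) = {m0, m1, m3, m4, m7}
E[(crit ∨ ¬empty) U ¬empty]: least fixpoint, start Z0 = Sat(¬empty) = {m0, m1, m3, m4, m7}, add states in Sat(crit ∨ ¬empty) with some successor in Z. Already a fixed point.
Sat(E[(crit ∨ ¬empty) U ¬empty]) = {m0, m1, m3, m4, m7}
m6 ∉ Sat(E[(crit ∨ ¬empty) U ¬empty]) = {m0, m1, m3, m4, m7}, so the formula does not hold at m6.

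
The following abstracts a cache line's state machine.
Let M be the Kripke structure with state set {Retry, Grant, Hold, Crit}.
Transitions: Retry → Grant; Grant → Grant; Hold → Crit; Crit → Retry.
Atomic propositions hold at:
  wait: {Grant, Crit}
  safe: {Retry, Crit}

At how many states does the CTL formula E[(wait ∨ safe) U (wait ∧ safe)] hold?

Sat(wait ∨ safe) = {Retry, Grant, Crit}
Sat(wait ∧ safe) = {Crit}
E[(wait ∨ safe) U (wait ∧ safe)]: least fixpoint, start Z0 = Sat((wait ∧ safe)) = {Crit}, add states in Sat(wait ∨ safe) with some successor in Z. Already a fixed point.
Sat(E[(wait ∨ safe) U (wait ∧ safe)]) = {Crit}
|Sat(E[(wait ∨ safe) U (wait ∧ safe)])| = |{Crit}| = 1.

1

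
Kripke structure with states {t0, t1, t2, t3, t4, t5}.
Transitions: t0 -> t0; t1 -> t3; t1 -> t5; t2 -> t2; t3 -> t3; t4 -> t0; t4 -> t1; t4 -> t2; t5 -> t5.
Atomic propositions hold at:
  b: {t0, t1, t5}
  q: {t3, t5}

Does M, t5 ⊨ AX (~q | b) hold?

Yes

Sat(~q) = {t0, t1, t2, t4}
Sat(~q | b) = {t0, t1, t2, t4, t5}
Sat(AX (~q | b)) = {s : every successor in {t0, t1, t2, t4, t5}} = {t0, t2, t4, t5}
t5 ∈ Sat(AX (~q | b)) = {t0, t2, t4, t5}, so the formula holds at t5.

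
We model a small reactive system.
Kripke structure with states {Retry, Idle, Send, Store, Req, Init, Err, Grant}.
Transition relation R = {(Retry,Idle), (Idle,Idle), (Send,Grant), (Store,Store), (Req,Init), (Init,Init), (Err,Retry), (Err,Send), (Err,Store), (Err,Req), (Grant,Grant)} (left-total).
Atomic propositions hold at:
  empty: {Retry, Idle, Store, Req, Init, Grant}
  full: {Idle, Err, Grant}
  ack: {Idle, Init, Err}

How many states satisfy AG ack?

2

AG ack: greatest fixpoint, start Z0 = {Idle, Init, Err}, keep only states in Sat with every successor in Z. Z1 = {Idle, Init}; fixed.
Sat(AG ack) = {Idle, Init}
|Sat(AG ack)| = |{Idle, Init}| = 2.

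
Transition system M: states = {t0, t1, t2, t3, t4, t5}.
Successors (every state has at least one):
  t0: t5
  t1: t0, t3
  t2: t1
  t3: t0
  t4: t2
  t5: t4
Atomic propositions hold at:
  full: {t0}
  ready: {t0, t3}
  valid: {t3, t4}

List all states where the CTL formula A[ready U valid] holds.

{t3, t4}

A[ready U valid]: least fixpoint, start Z0 = Sat(valid) = {t3, t4}, add states in Sat(ready) with every successor in Z. Already a fixed point.
Sat(A[ready U valid]) = {t3, t4}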